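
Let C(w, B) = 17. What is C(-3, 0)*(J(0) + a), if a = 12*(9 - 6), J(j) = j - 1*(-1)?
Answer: 629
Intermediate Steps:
J(j) = 1 + j (J(j) = j + 1 = 1 + j)
a = 36 (a = 12*3 = 36)
C(-3, 0)*(J(0) + a) = 17*((1 + 0) + 36) = 17*(1 + 36) = 17*37 = 629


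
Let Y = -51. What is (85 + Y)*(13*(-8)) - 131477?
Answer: -135013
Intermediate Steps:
(85 + Y)*(13*(-8)) - 131477 = (85 - 51)*(13*(-8)) - 131477 = 34*(-104) - 131477 = -3536 - 131477 = -135013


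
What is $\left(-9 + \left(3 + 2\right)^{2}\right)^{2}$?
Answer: $256$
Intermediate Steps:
$\left(-9 + \left(3 + 2\right)^{2}\right)^{2} = \left(-9 + 5^{2}\right)^{2} = \left(-9 + 25\right)^{2} = 16^{2} = 256$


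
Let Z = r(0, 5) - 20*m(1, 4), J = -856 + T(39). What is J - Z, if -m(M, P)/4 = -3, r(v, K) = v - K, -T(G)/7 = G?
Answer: -884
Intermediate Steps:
T(G) = -7*G
m(M, P) = 12 (m(M, P) = -4*(-3) = 12)
J = -1129 (J = -856 - 7*39 = -856 - 273 = -1129)
Z = -245 (Z = (0 - 1*5) - 20*12 = (0 - 5) - 240 = -5 - 240 = -245)
J - Z = -1129 - 1*(-245) = -1129 + 245 = -884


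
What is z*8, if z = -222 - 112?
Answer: -2672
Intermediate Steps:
z = -334
z*8 = -334*8 = -2672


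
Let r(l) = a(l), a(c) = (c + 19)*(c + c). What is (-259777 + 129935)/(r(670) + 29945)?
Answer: -129842/953205 ≈ -0.13622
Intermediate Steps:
a(c) = 2*c*(19 + c) (a(c) = (19 + c)*(2*c) = 2*c*(19 + c))
r(l) = 2*l*(19 + l)
(-259777 + 129935)/(r(670) + 29945) = (-259777 + 129935)/(2*670*(19 + 670) + 29945) = -129842/(2*670*689 + 29945) = -129842/(923260 + 29945) = -129842/953205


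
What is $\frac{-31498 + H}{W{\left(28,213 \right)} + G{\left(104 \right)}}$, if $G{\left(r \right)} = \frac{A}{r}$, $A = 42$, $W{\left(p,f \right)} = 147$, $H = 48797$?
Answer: $\frac{899548}{7665} \approx 117.36$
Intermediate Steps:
$G{\left(r \right)} = \frac{42}{r}$
$\frac{-31498 + H}{W{\left(28,213 \right)} + G{\left(104 \right)}} = \frac{-31498 + 48797}{147 + \frac{42}{104}} = \frac{17299}{147 + 42 \cdot \frac{1}{104}} = \frac{17299}{147 + \frac{21}{52}} = \frac{17299}{\frac{7665}{52}} = 17299 \cdot \frac{52}{7665} = \frac{899548}{7665}$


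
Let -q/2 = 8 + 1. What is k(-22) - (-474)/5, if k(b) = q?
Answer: 384/5 ≈ 76.800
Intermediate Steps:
q = -18 (q = -2*(8 + 1) = -2*9 = -18)
k(b) = -18
k(-22) - (-474)/5 = -18 - (-474)/5 = -18 - 1*(-474/5) = -18 + 474/5 = 384/5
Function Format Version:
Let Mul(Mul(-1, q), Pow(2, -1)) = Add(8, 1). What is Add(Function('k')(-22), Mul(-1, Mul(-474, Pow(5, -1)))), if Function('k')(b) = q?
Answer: Rational(384, 5) ≈ 76.800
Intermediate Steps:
q = -18 (q = Mul(-2, Add(8, 1)) = Mul(-2, 9) = -18)
Function('k')(b) = -18
Add(Function('k')(-22), Mul(-1, Mul(-474, Pow(5, -1)))) = Add(-18, Mul(-1, Mul(-474, Pow(5, -1)))) = Add(-18, Mul(-1, Mul(-474, Rational(1, 5)))) = Add(-18, Mul(-1, Rational(-474, 5))) = Add(-18, Rational(474, 5)) = Rational(384, 5)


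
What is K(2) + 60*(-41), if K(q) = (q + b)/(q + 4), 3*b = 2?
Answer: -22136/9 ≈ -2459.6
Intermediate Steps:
b = ⅔ (b = (⅓)*2 = ⅔ ≈ 0.66667)
K(q) = (⅔ + q)/(4 + q) (K(q) = (q + ⅔)/(q + 4) = (⅔ + q)/(4 + q))
K(2) + 60*(-41) = (⅔ + 2)/(4 + 2) + 60*(-41) = (8/3)/6 - 2460 = (⅙)*(8/3) - 2460 = 4/9 - 2460 = -22136/9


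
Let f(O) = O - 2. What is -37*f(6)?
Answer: -148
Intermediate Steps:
f(O) = -2 + O
-37*f(6) = -37*(-2 + 6) = -37*4 = -148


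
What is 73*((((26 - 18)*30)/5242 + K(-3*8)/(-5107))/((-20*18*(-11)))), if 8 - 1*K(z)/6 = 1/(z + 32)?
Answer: 47595781/70675160160 ≈ 0.00067344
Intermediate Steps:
K(z) = 48 - 6/(32 + z) (K(z) = 48 - 6/(z + 32) = 48 - 6/(32 + z))
73*((((26 - 18)*30)/5242 + K(-3*8)/(-5107))/((-20*18*(-11)))) = 73*((((26 - 18)*30)/5242 + (6*(255 + 8*(-3*8))/(32 - 3*8))/(-5107))/((-20*18*(-11)))) = 73*(((8*30)*(1/5242) + (6*(255 + 8*(-24))/(32 - 24))*(-1/5107))/((-360*(-11)))) = 73*((240*(1/5242) + (6*(255 - 192)/8)*(-1/5107))/3960) = 73*((120/2621 + (6*(⅛)*63)*(-1/5107))*(1/3960)) = 73*((120/2621 + (189/4)*(-1/5107))*(1/3960)) = 73*((120/2621 - 189/20428)*(1/3960)) = 73*((1955991/53541788)*(1/3960)) = 73*(651997/70675160160) = 47595781/70675160160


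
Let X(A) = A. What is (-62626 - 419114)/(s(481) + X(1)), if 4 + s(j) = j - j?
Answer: 160580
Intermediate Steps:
s(j) = -4 (s(j) = -4 + (j - j) = -4 + 0 = -4)
(-62626 - 419114)/(s(481) + X(1)) = (-62626 - 419114)/(-4 + 1) = -481740/(-3) = -481740*(-⅓) = 160580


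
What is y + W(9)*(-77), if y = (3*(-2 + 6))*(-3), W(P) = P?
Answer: -729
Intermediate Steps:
y = -36 (y = (3*4)*(-3) = 12*(-3) = -36)
y + W(9)*(-77) = -36 + 9*(-77) = -36 - 693 = -729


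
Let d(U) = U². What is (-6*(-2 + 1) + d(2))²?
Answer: 100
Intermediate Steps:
(-6*(-2 + 1) + d(2))² = (-6*(-2 + 1) + 2²)² = (-6*(-1) + 4)² = (6 + 4)² = 10² = 100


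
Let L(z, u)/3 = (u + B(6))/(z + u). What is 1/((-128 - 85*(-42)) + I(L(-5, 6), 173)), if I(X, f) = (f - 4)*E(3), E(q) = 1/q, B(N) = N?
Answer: 3/10495 ≈ 0.00028585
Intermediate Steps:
E(q) = 1/q
L(z, u) = 3*(6 + u)/(u + z) (L(z, u) = 3*((u + 6)/(z + u)) = 3*((6 + u)/(u + z)) = 3*(6 + u)/(u + z))
I(X, f) = -4/3 + f/3 (I(X, f) = (f - 4)/3 = (-4 + f)*(⅓) = -4/3 + f/3)
1/((-128 - 85*(-42)) + I(L(-5, 6), 173)) = 1/((-128 - 85*(-42)) + (-4/3 + (⅓)*173)) = 1/((-128 + 3570) + (-4/3 + 173/3)) = 1/(3442 + 169/3) = 1/(10495/3) = 3/10495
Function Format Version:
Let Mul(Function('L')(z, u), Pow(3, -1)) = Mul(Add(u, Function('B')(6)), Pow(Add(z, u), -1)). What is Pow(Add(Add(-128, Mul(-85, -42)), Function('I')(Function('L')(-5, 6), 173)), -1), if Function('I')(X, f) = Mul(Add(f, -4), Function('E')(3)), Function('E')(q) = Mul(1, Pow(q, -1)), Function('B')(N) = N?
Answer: Rational(3, 10495) ≈ 0.00028585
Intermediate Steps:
Function('E')(q) = Pow(q, -1)
Function('L')(z, u) = Mul(3, Pow(Add(u, z), -1), Add(6, u)) (Function('L')(z, u) = Mul(3, Mul(Add(u, 6), Pow(Add(z, u), -1))) = Mul(3, Mul(Add(6, u), Pow(Add(u, z), -1))) = Mul(3, Mul(Pow(Add(u, z), -1), Add(6, u))) = Mul(3, Pow(Add(u, z), -1), Add(6, u)))
Function('I')(X, f) = Add(Rational(-4, 3), Mul(Rational(1, 3), f)) (Function('I')(X, f) = Mul(Add(f, -4), Pow(3, -1)) = Mul(Add(-4, f), Rational(1, 3)) = Add(Rational(-4, 3), Mul(Rational(1, 3), f)))
Pow(Add(Add(-128, Mul(-85, -42)), Function('I')(Function('L')(-5, 6), 173)), -1) = Pow(Add(Add(-128, Mul(-85, -42)), Add(Rational(-4, 3), Mul(Rational(1, 3), 173))), -1) = Pow(Add(Add(-128, 3570), Add(Rational(-4, 3), Rational(173, 3))), -1) = Pow(Add(3442, Rational(169, 3)), -1) = Pow(Rational(10495, 3), -1) = Rational(3, 10495)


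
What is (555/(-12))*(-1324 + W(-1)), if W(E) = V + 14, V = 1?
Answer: 242165/4 ≈ 60541.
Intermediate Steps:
W(E) = 15 (W(E) = 1 + 14 = 15)
(555/(-12))*(-1324 + W(-1)) = (555/(-12))*(-1324 + 15) = (555*(-1/12))*(-1309) = -185/4*(-1309) = 242165/4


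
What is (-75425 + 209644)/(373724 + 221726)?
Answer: 134219/595450 ≈ 0.22541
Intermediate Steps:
(-75425 + 209644)/(373724 + 221726) = 134219/595450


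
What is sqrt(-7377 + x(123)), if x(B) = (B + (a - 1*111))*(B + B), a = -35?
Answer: I*sqrt(13035) ≈ 114.17*I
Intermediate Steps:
x(B) = 2*B*(-146 + B) (x(B) = (B + (-35 - 1*111))*(B + B) = (B + (-35 - 111))*(2*B) = (B - 146)*(2*B) = (-146 + B)*(2*B) = 2*B*(-146 + B))
sqrt(-7377 + x(123)) = sqrt(-7377 + 2*123*(-146 + 123)) = sqrt(-7377 + 2*123*(-23)) = sqrt(-7377 - 5658) = sqrt(-13035) = I*sqrt(13035)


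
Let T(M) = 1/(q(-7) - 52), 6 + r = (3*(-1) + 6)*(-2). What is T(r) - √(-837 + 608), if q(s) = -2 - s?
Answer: -1/47 - I*√229 ≈ -0.021277 - 15.133*I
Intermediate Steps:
r = -12 (r = -6 + (3*(-1) + 6)*(-2) = -6 + (-3 + 6)*(-2) = -6 + 3*(-2) = -6 - 6 = -12)
T(M) = -1/47 (T(M) = 1/((-2 - 1*(-7)) - 52) = 1/((-2 + 7) - 52) = 1/(5 - 52) = 1/(-47) = -1/47)
T(r) - √(-837 + 608) = -1/47 - √(-837 + 608) = -1/47 - √(-229) = -1/47 - I*√229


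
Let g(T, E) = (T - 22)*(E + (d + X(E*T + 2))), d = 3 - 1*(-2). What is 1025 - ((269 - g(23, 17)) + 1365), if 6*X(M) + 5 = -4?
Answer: -1177/2 ≈ -588.50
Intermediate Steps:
X(M) = -3/2 (X(M) = -⅚ + (⅙)*(-4) = -⅚ - ⅔ = -3/2)
d = 5 (d = 3 + 2 = 5)
g(T, E) = (-22 + T)*(7/2 + E) (g(T, E) = (T - 22)*(E + (5 - 3/2)) = (-22 + T)*(E + 7/2) = (-22 + T)*(7/2 + E))
1025 - ((269 - g(23, 17)) + 1365) = 1025 - ((269 - (-77 - 22*17 + (7/2)*23 + 17*23)) + 1365) = 1025 - ((269 - (-77 - 374 + 161/2 + 391)) + 1365) = 1025 - ((269 - 1*41/2) + 1365) = 1025 - ((269 - 41/2) + 1365) = 1025 - (497/2 + 1365) = 1025 - 1*3227/2 = 1025 - 3227/2 = -1177/2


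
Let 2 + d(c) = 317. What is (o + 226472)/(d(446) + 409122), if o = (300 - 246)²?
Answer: 229388/409437 ≈ 0.56025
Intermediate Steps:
o = 2916 (o = 54² = 2916)
d(c) = 315 (d(c) = -2 + 317 = 315)
(o + 226472)/(d(446) + 409122) = (2916 + 226472)/(315 + 409122) = 229388/409437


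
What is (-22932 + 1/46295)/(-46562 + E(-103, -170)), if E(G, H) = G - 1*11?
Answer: 1061636939/2160865420 ≈ 0.49130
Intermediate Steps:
E(G, H) = -11 + G (E(G, H) = G - 11 = -11 + G)
(-22932 + 1/46295)/(-46562 + E(-103, -170)) = (-22932 + 1/46295)/(-46562 + (-11 - 103)) = (-22932 + 1/46295)/(-46562 - 114) = -1061636939/46295/(-46676) = -1061636939/46295*(-1/46676) = 1061636939/2160865420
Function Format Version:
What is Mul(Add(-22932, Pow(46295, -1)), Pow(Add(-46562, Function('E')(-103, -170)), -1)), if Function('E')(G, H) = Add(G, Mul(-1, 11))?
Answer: Rational(1061636939, 2160865420) ≈ 0.49130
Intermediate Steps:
Function('E')(G, H) = Add(-11, G) (Function('E')(G, H) = Add(G, -11) = Add(-11, G))
Mul(Add(-22932, Pow(46295, -1)), Pow(Add(-46562, Function('E')(-103, -170)), -1)) = Mul(Add(-22932, Pow(46295, -1)), Pow(Add(-46562, Add(-11, -103)), -1)) = Mul(Add(-22932, Rational(1, 46295)), Pow(Add(-46562, -114), -1)) = Mul(Rational(-1061636939, 46295), Pow(-46676, -1)) = Mul(Rational(-1061636939, 46295), Rational(-1, 46676)) = Rational(1061636939, 2160865420)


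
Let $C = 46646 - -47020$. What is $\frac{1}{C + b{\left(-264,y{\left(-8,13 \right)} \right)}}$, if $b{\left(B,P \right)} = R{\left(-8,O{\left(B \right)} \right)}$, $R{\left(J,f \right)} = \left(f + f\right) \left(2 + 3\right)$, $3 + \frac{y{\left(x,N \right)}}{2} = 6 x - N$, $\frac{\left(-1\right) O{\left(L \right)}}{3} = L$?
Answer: $\frac{1}{101586} \approx 9.8439 \cdot 10^{-6}$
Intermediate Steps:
$O{\left(L \right)} = - 3 L$
$y{\left(x,N \right)} = -6 - 2 N + 12 x$ ($y{\left(x,N \right)} = -6 + 2 \left(6 x - N\right) = -6 + 2 \left(- N + 6 x\right) = -6 - \left(- 12 x + 2 N\right) = -6 - 2 N + 12 x$)
$R{\left(J,f \right)} = 10 f$ ($R{\left(J,f \right)} = 2 f 5 = 10 f$)
$b{\left(B,P \right)} = - 30 B$ ($b{\left(B,P \right)} = 10 \left(- 3 B\right) = - 30 B$)
$C = 93666$ ($C = 46646 + 47020 = 93666$)
$\frac{1}{C + b{\left(-264,y{\left(-8,13 \right)} \right)}} = \frac{1}{93666 - -7920} = \frac{1}{93666 + 7920} = \frac{1}{101586}$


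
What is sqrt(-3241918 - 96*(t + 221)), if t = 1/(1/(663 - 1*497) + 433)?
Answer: I*sqrt(16859278730192638)/71879 ≈ 1806.4*I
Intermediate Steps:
t = 166/71879 (t = 1/(1/(663 - 497) + 433) = 1/(1/166 + 433) = 1/(71879/166) = 166/71879 ≈ 0.0023094)
sqrt(-3241918 - 96*(t + 221)) = sqrt(-3241918 - 96*(166/71879 + 221)) = sqrt(-3241918 - 96*15885425/71879) = sqrt(-3241918 - 1525000800/71879) = sqrt(-234550824722/71879) = I*sqrt(16859278730192638)/71879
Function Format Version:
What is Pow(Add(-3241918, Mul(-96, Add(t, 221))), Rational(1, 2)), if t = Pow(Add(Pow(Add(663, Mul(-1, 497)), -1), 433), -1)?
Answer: Mul(Rational(1, 71879), I, Pow(16859278730192638, Rational(1, 2))) ≈ Mul(1806.4, I)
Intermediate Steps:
t = Rational(166, 71879) (t = Pow(Add(Pow(Add(663, -497), -1), 433), -1) = Pow(Add(Pow(166, -1), 433), -1) = Pow(Add(Rational(1, 166), 433), -1) = Pow(Rational(71879, 166), -1) = Rational(166, 71879) ≈ 0.0023094)
Pow(Add(-3241918, Mul(-96, Add(t, 221))), Rational(1, 2)) = Pow(Add(-3241918, Mul(-96, Add(Rational(166, 71879), 221))), Rational(1, 2)) = Pow(Add(-3241918, Mul(-96, Rational(15885425, 71879))), Rational(1, 2)) = Pow(Add(-3241918, Rational(-1525000800, 71879)), Rational(1, 2)) = Pow(Rational(-234550824722, 71879), Rational(1, 2)) = Mul(Rational(1, 71879), I, Pow(16859278730192638, Rational(1, 2)))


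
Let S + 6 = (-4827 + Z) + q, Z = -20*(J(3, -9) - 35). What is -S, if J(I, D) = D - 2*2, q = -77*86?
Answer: 10495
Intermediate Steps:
q = -6622
J(I, D) = -4 + D (J(I, D) = D - 4 = -4 + D)
Z = 960 (Z = -20*((-4 - 9) - 35) = -20*(-13 - 35) = -20*(-48) = 960)
S = -10495 (S = -6 + ((-4827 + 960) - 6622) = -6 + (-3867 - 6622) = -6 - 10489 = -10495)
-S = -1*(-10495) = 10495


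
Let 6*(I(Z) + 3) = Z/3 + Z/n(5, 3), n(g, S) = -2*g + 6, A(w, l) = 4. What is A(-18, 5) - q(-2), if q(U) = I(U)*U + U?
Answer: -1/18 ≈ -0.055556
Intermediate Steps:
n(g, S) = 6 - 2*g
I(Z) = -3 + Z/72 (I(Z) = -3 + (Z/3 + Z/(6 - 2*5))/6 = -3 + (Z*(⅓) + Z/(6 - 10))/6 = -3 + (Z/3 + Z/(-4))/6 = -3 + (Z/3 + Z*(-¼))/6 = -3 + (Z/3 - Z/4)/6 = -3 + (Z/12)/6 = -3 + Z/72)
q(U) = U + U*(-3 + U/72) (q(U) = (-3 + U/72)*U + U = U*(-3 + U/72) + U = U + U*(-3 + U/72))
A(-18, 5) - q(-2) = 4 - (-2)*(-144 - 2)/72 = 4 - (-2)*(-146)/72 = 4 - 1*73/18 = 4 - 73/18 = -1/18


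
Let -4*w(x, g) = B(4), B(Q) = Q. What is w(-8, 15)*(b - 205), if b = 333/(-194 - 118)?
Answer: 21431/104 ≈ 206.07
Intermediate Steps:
w(x, g) = -1 (w(x, g) = -¼*4 = -1)
b = -111/104 (b = 333/(-312) = 333*(-1/312) = -111/104 ≈ -1.0673)
w(-8, 15)*(b - 205) = -(-111/104 - 205) = -1*(-21431/104) = 21431/104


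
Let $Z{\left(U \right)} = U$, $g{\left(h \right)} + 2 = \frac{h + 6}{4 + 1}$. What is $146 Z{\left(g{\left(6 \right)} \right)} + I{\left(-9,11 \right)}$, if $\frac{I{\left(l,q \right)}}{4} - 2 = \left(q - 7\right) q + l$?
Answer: $\frac{1032}{5} \approx 206.4$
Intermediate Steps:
$I{\left(l,q \right)} = 8 + 4 l + 4 q \left(-7 + q\right)$ ($I{\left(l,q \right)} = 8 + 4 \left(\left(q - 7\right) q + l\right) = 8 + 4 \left(\left(-7 + q\right) q + l\right) = 8 + 4 \left(q \left(-7 + q\right) + l\right) = 8 + 4 \left(l + q \left(-7 + q\right)\right) = 8 + \left(4 l + 4 q \left(-7 + q\right)\right) = 8 + 4 l + 4 q \left(-7 + q\right)$)
$g{\left(h \right)} = - \frac{4}{5} + \frac{h}{5}$ ($g{\left(h \right)} = -2 + \frac{h + 6}{4 + 1} = -2 + \frac{6 + h}{5} = -2 + \left(6 + h\right) \frac{1}{5} = -2 + \left(\frac{6}{5} + \frac{h}{5}\right) = - \frac{4}{5} + \frac{h}{5}$)
$146 Z{\left(g{\left(6 \right)} \right)} + I{\left(-9,11 \right)} = 146 \left(- \frac{4}{5} + \frac{1}{5} \cdot 6\right) + \left(8 - 308 + 4 \left(-9\right) + 4 \cdot 11^{2}\right) = 146 \left(- \frac{4}{5} + \frac{6}{5}\right) + \left(8 - 308 - 36 + 4 \cdot 121\right) = 146 \cdot \frac{2}{5} + \left(8 - 308 - 36 + 484\right) = \frac{292}{5} + 148 = \frac{1032}{5}$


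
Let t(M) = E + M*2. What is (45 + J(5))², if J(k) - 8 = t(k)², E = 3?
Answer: 49284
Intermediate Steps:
t(M) = 3 + 2*M (t(M) = 3 + M*2 = 3 + 2*M)
J(k) = 8 + (3 + 2*k)²
(45 + J(5))² = (45 + (8 + (3 + 2*5)²))² = (45 + (8 + (3 + 10)²))² = (45 + (8 + 13²))² = (45 + (8 + 169))² = (45 + 177)² = 222² = 49284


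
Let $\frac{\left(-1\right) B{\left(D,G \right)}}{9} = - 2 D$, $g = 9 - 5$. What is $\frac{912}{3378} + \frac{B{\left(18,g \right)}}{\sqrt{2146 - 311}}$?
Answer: $\frac{152}{563} + \frac{324 \sqrt{1835}}{1835} \approx 7.8336$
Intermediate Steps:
$g = 4$
$B{\left(D,G \right)} = 18 D$ ($B{\left(D,G \right)} = - 9 \left(- 2 D\right) = 18 D$)
$\frac{912}{3378} + \frac{B{\left(18,g \right)}}{\sqrt{2146 - 311}} = \frac{912}{3378} + \frac{18 \cdot 18}{\sqrt{2146 - 311}} = 912 \cdot \frac{1}{3378} + \frac{324}{\sqrt{1835}} = \frac{152}{563} + 324 \frac{\sqrt{1835}}{1835} = \frac{152}{563} + \frac{324 \sqrt{1835}}{1835}$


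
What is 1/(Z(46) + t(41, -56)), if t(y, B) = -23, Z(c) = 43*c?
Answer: 1/1955 ≈ 0.00051151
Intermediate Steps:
1/(Z(46) + t(41, -56)) = 1/(43*46 - 23) = 1/(1978 - 23) = 1/1955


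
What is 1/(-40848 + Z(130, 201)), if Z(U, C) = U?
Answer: -1/40718 ≈ -2.4559e-5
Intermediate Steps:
1/(-40848 + Z(130, 201)) = 1/(-40848 + 130) = 1/(-40718) = -1/40718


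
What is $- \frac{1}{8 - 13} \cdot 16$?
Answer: $\frac{16}{5} \approx 3.2$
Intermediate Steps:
$- \frac{1}{8 - 13} \cdot 16 = - \frac{1}{-5} \cdot 16 = \left(-1\right) \left(- \frac{1}{5}\right) 16 = \frac{1}{5} \cdot 16 = \frac{16}{5}$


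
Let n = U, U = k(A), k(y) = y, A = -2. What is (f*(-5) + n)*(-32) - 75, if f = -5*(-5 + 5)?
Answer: -11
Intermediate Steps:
U = -2
n = -2
f = 0 (f = -5*0 = 0)
(f*(-5) + n)*(-32) - 75 = (0*(-5) - 2)*(-32) - 75 = (0 - 2)*(-32) - 75 = -2*(-32) - 75 = 64 - 75 = -11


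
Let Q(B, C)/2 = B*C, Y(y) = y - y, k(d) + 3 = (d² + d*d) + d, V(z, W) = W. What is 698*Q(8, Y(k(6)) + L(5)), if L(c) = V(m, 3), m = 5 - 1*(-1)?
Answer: 33504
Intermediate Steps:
m = 6 (m = 5 + 1 = 6)
k(d) = -3 + d + 2*d² (k(d) = -3 + ((d² + d*d) + d) = -3 + ((d² + d²) + d) = -3 + (2*d² + d) = -3 + (d + 2*d²) = -3 + d + 2*d²)
L(c) = 3
Y(y) = 0
Q(B, C) = 2*B*C (Q(B, C) = 2*(B*C) = 2*B*C)
698*Q(8, Y(k(6)) + L(5)) = 698*(2*8*(0 + 3)) = 698*(2*8*3) = 698*48 = 33504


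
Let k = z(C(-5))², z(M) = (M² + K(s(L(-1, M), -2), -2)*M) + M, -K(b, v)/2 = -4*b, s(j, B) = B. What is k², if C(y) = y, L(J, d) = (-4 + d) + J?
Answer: 100000000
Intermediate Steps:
L(J, d) = -4 + J + d
K(b, v) = 8*b (K(b, v) = -(-8)*b = 8*b)
z(M) = M² - 15*M (z(M) = (M² + (8*(-2))*M) + M = (M² - 16*M) + M = M² - 15*M)
k = 10000 (k = (-5*(-15 - 5))² = (-5*(-20))² = 100² = 10000)
k² = 10000² = 100000000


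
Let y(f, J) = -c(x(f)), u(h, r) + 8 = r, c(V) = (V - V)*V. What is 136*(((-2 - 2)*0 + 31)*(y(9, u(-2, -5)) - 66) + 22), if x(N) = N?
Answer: -275264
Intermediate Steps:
c(V) = 0 (c(V) = 0*V = 0)
u(h, r) = -8 + r
y(f, J) = 0 (y(f, J) = -1*0 = 0)
136*(((-2 - 2)*0 + 31)*(y(9, u(-2, -5)) - 66) + 22) = 136*(((-2 - 2)*0 + 31)*(0 - 66) + 22) = 136*((-4*0 + 31)*(-66) + 22) = 136*((0 + 31)*(-66) + 22) = 136*(31*(-66) + 22) = 136*(-2046 + 22) = 136*(-2024) = -275264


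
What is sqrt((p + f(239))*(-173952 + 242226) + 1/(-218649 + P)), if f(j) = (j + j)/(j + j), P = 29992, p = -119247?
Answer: I*sqrt(289764392122383751853)/188657 ≈ 90230.0*I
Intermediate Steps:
f(j) = 1 (f(j) = (2*j)/((2*j)) = (2*j)*(1/(2*j)) = 1)
sqrt((p + f(239))*(-173952 + 242226) + 1/(-218649 + P)) = sqrt((-119247 + 1)*(-173952 + 242226) + 1/(-218649 + 29992)) = sqrt(-119246*68274 + 1/(-188657)) = sqrt(-8141401404 - 1/188657) = sqrt(-1535932364674429/188657) = I*sqrt(289764392122383751853)/188657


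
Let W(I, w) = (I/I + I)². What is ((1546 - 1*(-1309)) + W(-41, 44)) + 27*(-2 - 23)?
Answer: 3780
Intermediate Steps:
W(I, w) = (1 + I)²
((1546 - 1*(-1309)) + W(-41, 44)) + 27*(-2 - 23) = ((1546 - 1*(-1309)) + (1 - 41)²) + 27*(-2 - 23) = ((1546 + 1309) + (-40)²) + 27*(-25) = (2855 + 1600) - 675 = 4455 - 675 = 3780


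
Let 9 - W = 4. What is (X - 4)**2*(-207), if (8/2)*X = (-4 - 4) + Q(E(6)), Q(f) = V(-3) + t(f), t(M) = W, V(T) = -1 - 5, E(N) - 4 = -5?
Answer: -129375/16 ≈ -8085.9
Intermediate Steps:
E(N) = -1 (E(N) = 4 - 5 = -1)
V(T) = -6
W = 5 (W = 9 - 1*4 = 9 - 4 = 5)
t(M) = 5
Q(f) = -1 (Q(f) = -6 + 5 = -1)
X = -9/4 (X = ((-4 - 4) - 1)/4 = (-8 - 1)/4 = (1/4)*(-9) = -9/4 ≈ -2.2500)
(X - 4)**2*(-207) = (-9/4 - 4)**2*(-207) = (-25/4)**2*(-207) = (625/16)*(-207) = -129375/16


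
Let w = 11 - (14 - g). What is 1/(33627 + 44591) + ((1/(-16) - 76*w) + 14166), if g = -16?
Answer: 9767824739/625744 ≈ 15610.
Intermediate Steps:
w = -19 (w = 11 - (14 - 1*(-16)) = 11 - (14 + 16) = 11 - 1*30 = 11 - 30 = -19)
1/(33627 + 44591) + ((1/(-16) - 76*w) + 14166) = 1/(33627 + 44591) + ((1/(-16) - 76*(-19)) + 14166) = 1/78218 + ((-1/16 + 1444) + 14166) = 1/78218 + (23103/16 + 14166) = 1/78218 + 249759/16 = 9767824739/625744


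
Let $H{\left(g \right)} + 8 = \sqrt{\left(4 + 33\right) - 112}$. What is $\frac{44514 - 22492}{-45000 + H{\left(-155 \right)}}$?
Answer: $- \frac{991166176}{2025720139} - \frac{110110 i \sqrt{3}}{2025720139} \approx -0.48929 - 9.4147 \cdot 10^{-5} i$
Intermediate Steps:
$H{\left(g \right)} = -8 + 5 i \sqrt{3}$ ($H{\left(g \right)} = -8 + \sqrt{\left(4 + 33\right) - 112} = -8 + \sqrt{37 - 112} = -8 + \sqrt{-75} = -8 + 5 i \sqrt{3}$)
$\frac{44514 - 22492}{-45000 + H{\left(-155 \right)}} = \frac{44514 - 22492}{-45000 - \left(8 - 5 i \sqrt{3}\right)} = \frac{22022}{-45008 + 5 i \sqrt{3}}$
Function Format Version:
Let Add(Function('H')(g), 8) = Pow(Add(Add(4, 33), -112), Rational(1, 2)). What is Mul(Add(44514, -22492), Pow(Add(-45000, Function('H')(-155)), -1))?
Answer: Add(Rational(-991166176, 2025720139), Mul(Rational(-110110, 2025720139), I, Pow(3, Rational(1, 2)))) ≈ Add(-0.48929, Mul(-9.4147e-5, I))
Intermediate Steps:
Function('H')(g) = Add(-8, Mul(5, I, Pow(3, Rational(1, 2)))) (Function('H')(g) = Add(-8, Pow(Add(Add(4, 33), -112), Rational(1, 2))) = Add(-8, Pow(Add(37, -112), Rational(1, 2))) = Add(-8, Pow(-75, Rational(1, 2))) = Add(-8, Mul(5, I, Pow(3, Rational(1, 2)))))
Mul(Add(44514, -22492), Pow(Add(-45000, Function('H')(-155)), -1)) = Mul(Add(44514, -22492), Pow(Add(-45000, Add(-8, Mul(5, I, Pow(3, Rational(1, 2))))), -1)) = Mul(22022, Pow(Add(-45008, Mul(5, I, Pow(3, Rational(1, 2)))), -1))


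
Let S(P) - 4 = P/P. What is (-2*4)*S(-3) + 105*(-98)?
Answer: -10330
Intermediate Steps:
S(P) = 5 (S(P) = 4 + P/P = 4 + 1 = 5)
(-2*4)*S(-3) + 105*(-98) = -2*4*5 + 105*(-98) = -8*5 - 10290 = -40 - 10290 = -10330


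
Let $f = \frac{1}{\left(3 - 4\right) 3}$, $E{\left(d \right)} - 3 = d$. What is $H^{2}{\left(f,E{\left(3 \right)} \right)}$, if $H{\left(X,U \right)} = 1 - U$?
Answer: $25$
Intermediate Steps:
$E{\left(d \right)} = 3 + d$
$f = - \frac{1}{3}$ ($f = \frac{1}{\left(-1\right) 3} = \frac{1}{-3} = - \frac{1}{3} \approx -0.33333$)
$H^{2}{\left(f,E{\left(3 \right)} \right)} = \left(1 - \left(3 + 3\right)\right)^{2} = \left(1 - 6\right)^{2} = \left(-5\right)^{2} = 25$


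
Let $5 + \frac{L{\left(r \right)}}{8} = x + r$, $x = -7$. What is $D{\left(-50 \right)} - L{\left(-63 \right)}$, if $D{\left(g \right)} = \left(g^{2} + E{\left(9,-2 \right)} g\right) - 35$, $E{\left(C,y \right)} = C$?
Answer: $2615$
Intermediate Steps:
$L{\left(r \right)} = -96 + 8 r$ ($L{\left(r \right)} = -40 + 8 \left(-7 + r\right) = -40 + \left(-56 + 8 r\right) = -96 + 8 r$)
$D{\left(g \right)} = -35 + g^{2} + 9 g$ ($D{\left(g \right)} = \left(g^{2} + 9 g\right) - 35 = -35 + g^{2} + 9 g$)
$D{\left(-50 \right)} - L{\left(-63 \right)} = \left(-35 + \left(-50\right)^{2} + 9 \left(-50\right)\right) - \left(-96 + 8 \left(-63\right)\right) = \left(-35 + 2500 - 450\right) - \left(-96 - 504\right) = 2015 - -600 = 2015 + 600 = 2615$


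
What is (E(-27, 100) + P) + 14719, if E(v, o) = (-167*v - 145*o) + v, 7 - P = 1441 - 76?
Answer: 3343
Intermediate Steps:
P = -1358 (P = 7 - (1441 - 76) = 7 - 1*1365 = 7 - 1365 = -1358)
E(v, o) = -166*v - 145*o
(E(-27, 100) + P) + 14719 = ((-166*(-27) - 145*100) - 1358) + 14719 = ((4482 - 14500) - 1358) + 14719 = (-10018 - 1358) + 14719 = -11376 + 14719 = 3343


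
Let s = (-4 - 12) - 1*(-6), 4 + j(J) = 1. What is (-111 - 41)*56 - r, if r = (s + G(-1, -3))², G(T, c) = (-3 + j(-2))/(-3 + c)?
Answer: -8593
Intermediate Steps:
j(J) = -3 (j(J) = -4 + 1 = -3)
s = -10 (s = -16 + 6 = -10)
G(T, c) = -6/(-3 + c) (G(T, c) = (-3 - 3)/(-3 + c) = -6/(-3 + c))
r = 81 (r = (-10 - 6/(-3 - 3))² = (-10 - 6/(-6))² = (-10 - 6*(-⅙))² = (-10 + 1)² = (-9)² = 81)
(-111 - 41)*56 - r = (-111 - 41)*56 - 1*81 = -152*56 - 81 = -8512 - 81 = -8593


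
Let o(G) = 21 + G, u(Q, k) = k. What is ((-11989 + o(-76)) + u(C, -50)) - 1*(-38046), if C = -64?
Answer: 25952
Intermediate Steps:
((-11989 + o(-76)) + u(C, -50)) - 1*(-38046) = ((-11989 + (21 - 76)) - 50) - 1*(-38046) = ((-11989 - 55) - 50) + 38046 = (-12044 - 50) + 38046 = -12094 + 38046 = 25952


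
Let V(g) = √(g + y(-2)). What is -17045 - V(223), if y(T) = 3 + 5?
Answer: -17045 - √231 ≈ -17060.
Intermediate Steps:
y(T) = 8
V(g) = √(8 + g) (V(g) = √(g + 8) = √(8 + g))
-17045 - V(223) = -17045 - √(8 + 223) = -17045 - √231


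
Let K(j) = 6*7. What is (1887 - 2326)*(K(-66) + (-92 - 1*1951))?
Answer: 878439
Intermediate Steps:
K(j) = 42
(1887 - 2326)*(K(-66) + (-92 - 1*1951)) = (1887 - 2326)*(42 + (-92 - 1*1951)) = -439*(42 + (-92 - 1951)) = -439*(42 - 2043) = -439*(-2001) = 878439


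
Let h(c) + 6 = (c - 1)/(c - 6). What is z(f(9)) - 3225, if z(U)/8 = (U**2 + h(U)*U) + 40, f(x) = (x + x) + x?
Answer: 13289/7 ≈ 1898.4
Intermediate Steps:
f(x) = 3*x (f(x) = 2*x + x = 3*x)
h(c) = -6 + (-1 + c)/(-6 + c) (h(c) = -6 + (c - 1)/(c - 6) = -6 + (-1 + c)/(-6 + c))
z(U) = 320 + 8*U**2 + 40*U*(7 - U)/(-6 + U) (z(U) = 8*((U**2 + (5*(7 - U)/(-6 + U))*U) + 40) = 8*((U**2 + 5*U*(7 - U)/(-6 + U)) + 40) = 8*(40 + U**2 + 5*U*(7 - U)/(-6 + U)) = 320 + 8*U**2 + 40*U*(7 - U)/(-6 + U))
z(f(9)) - 3225 = 8*(-240 + (3*9)**3 - 11*(3*9)**2 + 75*(3*9))/(-6 + 3*9) - 3225 = 8*(-240 + 27**3 - 11*27**2 + 75*27)/(-6 + 27) - 3225 = 8*(-240 + 19683 - 11*729 + 2025)/21 - 3225 = 8*(1/21)*(-240 + 19683 - 8019 + 2025) - 3225 = 8*(1/21)*13449 - 3225 = 35864/7 - 3225 = 13289/7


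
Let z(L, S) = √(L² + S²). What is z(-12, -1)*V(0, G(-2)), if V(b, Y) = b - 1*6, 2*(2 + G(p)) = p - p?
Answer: -6*√145 ≈ -72.250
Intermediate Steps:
G(p) = -2 (G(p) = -2 + (p - p)/2 = -2 + (½)*0 = -2 + 0 = -2)
V(b, Y) = -6 + b (V(b, Y) = b - 6 = -6 + b)
z(-12, -1)*V(0, G(-2)) = √((-12)² + (-1)²)*(-6 + 0) = √(144 + 1)*(-6) = √145*(-6) = -6*√145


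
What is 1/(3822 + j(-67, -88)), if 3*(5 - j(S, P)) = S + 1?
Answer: 1/3849 ≈ 0.00025981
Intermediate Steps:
j(S, P) = 14/3 - S/3 (j(S, P) = 5 - (S + 1)/3 = 5 - (1 + S)/3 = 5 + (-⅓ - S/3) = 14/3 - S/3)
1/(3822 + j(-67, -88)) = 1/(3822 + (14/3 - ⅓*(-67))) = 1/(3822 + (14/3 + 67/3)) = 1/(3822 + 27) = 1/3849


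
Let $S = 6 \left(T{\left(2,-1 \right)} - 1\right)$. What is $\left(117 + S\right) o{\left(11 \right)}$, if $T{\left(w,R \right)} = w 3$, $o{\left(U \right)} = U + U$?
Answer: $3234$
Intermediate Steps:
$o{\left(U \right)} = 2 U$
$T{\left(w,R \right)} = 3 w$
$S = 30$ ($S = 6 \left(3 \cdot 2 - 1\right) = 6 \left(6 - 1\right) = 6 \cdot 5 = 30$)
$\left(117 + S\right) o{\left(11 \right)} = \left(117 + 30\right) 2 \cdot 11 = 147 \cdot 22 = 3234$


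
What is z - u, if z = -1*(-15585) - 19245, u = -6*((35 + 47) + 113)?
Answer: -2490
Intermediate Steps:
u = -1170 (u = -6*(82 + 113) = -6*195 = -1170)
z = -3660 (z = 15585 - 19245 = -3660)
z - u = -3660 - 1*(-1170) = -3660 + 1170 = -2490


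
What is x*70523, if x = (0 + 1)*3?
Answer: 211569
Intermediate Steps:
x = 3 (x = 1*3 = 3)
x*70523 = 3*70523 = 211569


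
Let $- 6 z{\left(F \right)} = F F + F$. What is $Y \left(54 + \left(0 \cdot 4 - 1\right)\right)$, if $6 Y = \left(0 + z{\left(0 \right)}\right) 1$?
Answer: $0$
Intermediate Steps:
$z{\left(F \right)} = - \frac{F}{6} - \frac{F^{2}}{6}$ ($z{\left(F \right)} = - \frac{F F + F}{6} = - \frac{F^{2} + F}{6} = - \frac{F + F^{2}}{6} = - \frac{F}{6} - \frac{F^{2}}{6}$)
$Y = 0$ ($Y = \frac{\left(0 - 0 \left(1 + 0\right)\right) 1}{6} = \frac{\left(0 - 0 \cdot 1\right) 1}{6} = \frac{\left(0 + 0\right) 1}{6} = \frac{0 \cdot 1}{6} = \frac{1}{6} \cdot 0 = 0$)
$Y \left(54 + \left(0 \cdot 4 - 1\right)\right) = 0 \left(54 + \left(0 \cdot 4 - 1\right)\right) = 0 \left(54 + \left(0 - 1\right)\right) = 0 \left(54 - 1\right) = 0 \cdot 53 = 0$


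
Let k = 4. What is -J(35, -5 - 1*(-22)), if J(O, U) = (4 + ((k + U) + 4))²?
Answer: -841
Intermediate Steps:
J(O, U) = (12 + U)² (J(O, U) = (4 + ((4 + U) + 4))² = (4 + (8 + U))² = (12 + U)²)
-J(35, -5 - 1*(-22)) = -(12 + (-5 - 1*(-22)))² = -(12 + (-5 + 22))² = -(12 + 17)² = -1*29² = -1*841 = -841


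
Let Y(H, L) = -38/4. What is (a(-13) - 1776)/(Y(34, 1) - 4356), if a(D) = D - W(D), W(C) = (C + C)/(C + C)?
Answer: 3580/8731 ≈ 0.41003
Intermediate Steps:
Y(H, L) = -19/2 (Y(H, L) = -38*1/4 = -19/2)
W(C) = 1 (W(C) = (2*C)/((2*C)) = (2*C)*(1/(2*C)) = 1)
a(D) = -1 + D (a(D) = D - 1*1 = D - 1 = -1 + D)
(a(-13) - 1776)/(Y(34, 1) - 4356) = ((-1 - 13) - 1776)/(-19/2 - 4356) = (-14 - 1776)/(-8731/2) = -1790*(-2/8731) = 3580/8731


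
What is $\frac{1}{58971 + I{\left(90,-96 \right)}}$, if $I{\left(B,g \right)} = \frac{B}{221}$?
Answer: $\frac{221}{13032681} \approx 1.6957 \cdot 10^{-5}$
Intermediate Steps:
$I{\left(B,g \right)} = \frac{B}{221}$ ($I{\left(B,g \right)} = B \frac{1}{221} = \frac{B}{221}$)
$\frac{1}{58971 + I{\left(90,-96 \right)}} = \frac{1}{58971 + \frac{1}{221} \cdot 90} = \frac{1}{58971 + \frac{90}{221}} = \frac{1}{\frac{13032681}{221}} = \frac{221}{13032681}$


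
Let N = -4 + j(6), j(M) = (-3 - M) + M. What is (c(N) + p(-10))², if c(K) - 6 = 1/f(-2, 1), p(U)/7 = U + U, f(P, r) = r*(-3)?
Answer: 162409/9 ≈ 18045.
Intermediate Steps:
f(P, r) = -3*r
p(U) = 14*U (p(U) = 7*(U + U) = 7*(2*U) = 14*U)
j(M) = -3
N = -7 (N = -4 - 3 = -7)
c(K) = 17/3 (c(K) = 6 + 1/(-3*1) = 6 + 1/(-3) = 6 - ⅓ = 17/3)
(c(N) + p(-10))² = (17/3 + 14*(-10))² = (17/3 - 140)² = (-403/3)² = 162409/9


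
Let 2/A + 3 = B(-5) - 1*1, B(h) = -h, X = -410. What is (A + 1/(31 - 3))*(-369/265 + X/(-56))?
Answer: 2507601/207760 ≈ 12.070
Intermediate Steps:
A = 2 (A = 2/(-3 + (-1*(-5) - 1*1)) = 2/(-3 + (5 - 1)) = 2/(-3 + 4) = 2/1 = 2*1 = 2)
(A + 1/(31 - 3))*(-369/265 + X/(-56)) = (2 + 1/(31 - 3))*(-369/265 - 410/(-56)) = (2 + 1/28)*(-369*1/265 - 410*(-1/56)) = (2 + 1/28)*(-369/265 + 205/28) = (57/28)*(43993/7420) = 2507601/207760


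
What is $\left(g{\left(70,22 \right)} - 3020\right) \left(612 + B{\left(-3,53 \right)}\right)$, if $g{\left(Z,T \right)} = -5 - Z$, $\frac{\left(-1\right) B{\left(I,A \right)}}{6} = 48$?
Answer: $-1002780$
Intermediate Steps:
$B{\left(I,A \right)} = -288$ ($B{\left(I,A \right)} = \left(-6\right) 48 = -288$)
$\left(g{\left(70,22 \right)} - 3020\right) \left(612 + B{\left(-3,53 \right)}\right) = \left(\left(-5 - 70\right) - 3020\right) \left(612 - 288\right) = \left(\left(-5 - 70\right) - 3020\right) 324 = \left(-75 - 3020\right) 324 = \left(-3095\right) 324 = -1002780$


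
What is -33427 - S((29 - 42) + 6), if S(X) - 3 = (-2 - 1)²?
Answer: -33439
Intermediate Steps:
S(X) = 12 (S(X) = 3 + (-2 - 1)² = 3 + (-3)² = 3 + 9 = 12)
-33427 - S((29 - 42) + 6) = -33427 - 1*12 = -33427 - 12 = -33439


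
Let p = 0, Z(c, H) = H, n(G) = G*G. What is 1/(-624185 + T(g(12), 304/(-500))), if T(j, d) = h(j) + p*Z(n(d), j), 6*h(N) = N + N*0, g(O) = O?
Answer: -1/624183 ≈ -1.6021e-6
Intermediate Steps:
n(G) = G²
h(N) = N/6 (h(N) = (N + N*0)/6 = (N + 0)/6 = N/6)
T(j, d) = j/6 (T(j, d) = j/6 + 0*j = j/6 + 0 = j/6)
1/(-624185 + T(g(12), 304/(-500))) = 1/(-624185 + (⅙)*12) = 1/(-624185 + 2) = 1/(-624183) = -1/624183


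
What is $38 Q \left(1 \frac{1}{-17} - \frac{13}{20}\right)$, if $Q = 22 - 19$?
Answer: $- \frac{13737}{170} \approx -80.806$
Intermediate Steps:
$Q = 3$
$38 Q \left(1 \frac{1}{-17} - \frac{13}{20}\right) = 38 \cdot 3 \left(1 \frac{1}{-17} - \frac{13}{20}\right) = 114 \left(1 \left(- \frac{1}{17}\right) - \frac{13}{20}\right) = 114 \left(- \frac{1}{17} - \frac{13}{20}\right) = 114 \left(- \frac{241}{340}\right) = - \frac{13737}{170}$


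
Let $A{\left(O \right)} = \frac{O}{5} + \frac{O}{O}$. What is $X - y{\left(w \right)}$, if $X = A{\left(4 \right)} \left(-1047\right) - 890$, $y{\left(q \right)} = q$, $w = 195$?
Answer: $- \frac{14848}{5} \approx -2969.6$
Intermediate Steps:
$A{\left(O \right)} = 1 + \frac{O}{5}$ ($A{\left(O \right)} = O \frac{1}{5} + 1 = \frac{O}{5} + 1 = 1 + \frac{O}{5}$)
$X = - \frac{13873}{5}$ ($X = \left(1 + \frac{1}{5} \cdot 4\right) \left(-1047\right) - 890 = \left(1 + \frac{4}{5}\right) \left(-1047\right) - 890 = \frac{9}{5} \left(-1047\right) - 890 = - \frac{9423}{5} - 890 = - \frac{13873}{5} \approx -2774.6$)
$X - y{\left(w \right)} = - \frac{13873}{5} - 195 = - \frac{14848}{5}$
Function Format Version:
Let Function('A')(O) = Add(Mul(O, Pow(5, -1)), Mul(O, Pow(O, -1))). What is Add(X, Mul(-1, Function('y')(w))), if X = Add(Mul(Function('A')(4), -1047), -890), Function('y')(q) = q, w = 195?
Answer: Rational(-14848, 5) ≈ -2969.6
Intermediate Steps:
Function('A')(O) = Add(1, Mul(Rational(1, 5), O)) (Function('A')(O) = Add(Mul(O, Rational(1, 5)), 1) = Add(Mul(Rational(1, 5), O), 1) = Add(1, Mul(Rational(1, 5), O)))
X = Rational(-13873, 5) (X = Add(Mul(Add(1, Mul(Rational(1, 5), 4)), -1047), -890) = Add(Mul(Add(1, Rational(4, 5)), -1047), -890) = Add(Mul(Rational(9, 5), -1047), -890) = Add(Rational(-9423, 5), -890) = Rational(-13873, 5) ≈ -2774.6)
Add(X, Mul(-1, Function('y')(w))) = Add(Rational(-13873, 5), Mul(-1, 195)) = Add(Rational(-13873, 5), -195) = Rational(-14848, 5)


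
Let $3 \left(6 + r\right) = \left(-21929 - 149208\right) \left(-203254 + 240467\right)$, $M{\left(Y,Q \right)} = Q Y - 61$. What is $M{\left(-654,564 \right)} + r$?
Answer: $- \frac{6369627950}{3} \approx -2.1232 \cdot 10^{9}$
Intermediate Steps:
$M{\left(Y,Q \right)} = -61 + Q Y$
$r = - \frac{6368521199}{3}$ ($r = -6 + \frac{\left(-21929 - 149208\right) \left(-203254 + 240467\right)}{3} = -6 + \frac{\left(-171137\right) 37213}{3} = -6 + \frac{1}{3} \left(-6368521181\right) = -6 - \frac{6368521181}{3} = - \frac{6368521199}{3} \approx -2.1228 \cdot 10^{9}$)
$M{\left(-654,564 \right)} + r = \left(-61 + 564 \left(-654\right)\right) - \frac{6368521199}{3} = \left(-61 - 368856\right) - \frac{6368521199}{3} = -368917 - \frac{6368521199}{3} = - \frac{6369627950}{3}$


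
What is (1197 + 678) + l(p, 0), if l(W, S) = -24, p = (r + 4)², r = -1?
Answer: 1851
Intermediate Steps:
p = 9 (p = (-1 + 4)² = 3² = 9)
(1197 + 678) + l(p, 0) = (1197 + 678) - 24 = 1875 - 24 = 1851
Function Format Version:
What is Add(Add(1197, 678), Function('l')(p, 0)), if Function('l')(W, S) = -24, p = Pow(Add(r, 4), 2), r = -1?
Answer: 1851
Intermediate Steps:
p = 9 (p = Pow(Add(-1, 4), 2) = Pow(3, 2) = 9)
Add(Add(1197, 678), Function('l')(p, 0)) = Add(Add(1197, 678), -24) = Add(1875, -24) = 1851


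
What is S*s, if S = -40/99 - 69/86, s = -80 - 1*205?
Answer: 975745/2838 ≈ 343.81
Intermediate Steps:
s = -285 (s = -80 - 205 = -285)
S = -10271/8514 (S = -40*1/99 - 69*1/86 = -40/99 - 69/86 = -10271/8514 ≈ -1.2064)
S*s = -10271/8514*(-285) = 975745/2838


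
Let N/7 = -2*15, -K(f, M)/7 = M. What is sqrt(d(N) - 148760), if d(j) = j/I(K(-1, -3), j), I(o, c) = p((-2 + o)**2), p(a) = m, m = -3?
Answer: I*sqrt(148690) ≈ 385.6*I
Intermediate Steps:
p(a) = -3
K(f, M) = -7*M
N = -210 (N = 7*(-2*15) = 7*(-30) = -210)
I(o, c) = -3
d(j) = -j/3 (d(j) = j/(-3) = j*(-1/3) = -j/3)
sqrt(d(N) - 148760) = sqrt(-1/3*(-210) - 148760) = sqrt(70 - 148760) = sqrt(-148690) = I*sqrt(148690)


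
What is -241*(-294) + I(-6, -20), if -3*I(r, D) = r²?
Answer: 70842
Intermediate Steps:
I(r, D) = -r²/3
-241*(-294) + I(-6, -20) = -241*(-294) - ⅓*(-6)² = 70854 - ⅓*36 = 70854 - 12 = 70842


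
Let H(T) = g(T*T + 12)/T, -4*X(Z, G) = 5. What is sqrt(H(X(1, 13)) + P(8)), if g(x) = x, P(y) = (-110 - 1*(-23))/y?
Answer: I*sqrt(8690)/20 ≈ 4.661*I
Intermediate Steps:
P(y) = -87/y (P(y) = (-110 + 23)/y = -87/y)
X(Z, G) = -5/4 (X(Z, G) = -1/4*5 = -5/4)
H(T) = (12 + T**2)/T (H(T) = (T*T + 12)/T = (T**2 + 12)/T = (12 + T**2)/T)
sqrt(H(X(1, 13)) + P(8)) = sqrt((-5/4 + 12/(-5/4)) - 87/8) = sqrt((-5/4 + 12*(-4/5)) - 87*1/8) = sqrt((-5/4 - 48/5) - 87/8) = sqrt(-217/20 - 87/8) = sqrt(-869/40) = I*sqrt(8690)/20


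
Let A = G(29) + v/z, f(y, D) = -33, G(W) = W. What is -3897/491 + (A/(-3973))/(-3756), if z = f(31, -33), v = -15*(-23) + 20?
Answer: -479764862179/60447673341 ≈ -7.9369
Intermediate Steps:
v = 365 (v = 345 + 20 = 365)
z = -33
A = 592/33 (A = 29 + 365/(-33) = 29 + 365*(-1/33) = 29 - 365/33 = 592/33 ≈ 17.939)
-3897/491 + (A/(-3973))/(-3756) = -3897/491 + ((592/33)/(-3973))/(-3756) = -3897*1/491 + ((592/33)*(-1/3973))*(-1/3756) = -3897/491 - 592/131109*(-1/3756) = -3897/491 + 148/123111351 = -479764862179/60447673341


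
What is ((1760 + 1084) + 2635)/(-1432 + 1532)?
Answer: 5479/100 ≈ 54.790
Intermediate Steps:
((1760 + 1084) + 2635)/(-1432 + 1532) = (2844 + 2635)/100 = 5479*(1/100) = 5479/100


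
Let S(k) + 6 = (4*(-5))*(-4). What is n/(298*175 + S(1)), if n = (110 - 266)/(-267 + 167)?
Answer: 13/435200 ≈ 2.9871e-5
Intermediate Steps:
S(k) = 74 (S(k) = -6 + (4*(-5))*(-4) = -6 - 20*(-4) = -6 + 80 = 74)
n = 39/25 (n = -156/(-100) = -156*(-1/100) = 39/25 ≈ 1.5600)
n/(298*175 + S(1)) = 39/(25*(298*175 + 74)) = 39/(25*(52150 + 74)) = (39/25)/52224 = (39/25)*(1/52224) = 13/435200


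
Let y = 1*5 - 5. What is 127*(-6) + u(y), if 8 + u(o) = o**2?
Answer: -770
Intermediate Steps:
y = 0 (y = 5 - 5 = 0)
u(o) = -8 + o**2
127*(-6) + u(y) = 127*(-6) + (-8 + 0**2) = -762 + (-8 + 0) = -762 - 8 = -770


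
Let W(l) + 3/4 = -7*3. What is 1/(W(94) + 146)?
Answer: 4/497 ≈ 0.0080483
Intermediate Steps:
W(l) = -87/4 (W(l) = -3/4 - 7*3 = -3/4 - 21 = -87/4)
1/(W(94) + 146) = 1/(-87/4 + 146) = 1/(497/4) = 4/497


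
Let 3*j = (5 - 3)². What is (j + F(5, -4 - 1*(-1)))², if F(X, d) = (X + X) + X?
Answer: 2401/9 ≈ 266.78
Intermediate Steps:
F(X, d) = 3*X (F(X, d) = 2*X + X = 3*X)
j = 4/3 (j = (5 - 3)²/3 = (⅓)*2² = (⅓)*4 = 4/3 ≈ 1.3333)
(j + F(5, -4 - 1*(-1)))² = (4/3 + 3*5)² = (4/3 + 15)² = (49/3)² = 2401/9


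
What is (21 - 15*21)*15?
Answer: -4410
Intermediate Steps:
(21 - 15*21)*15 = (21 - 315)*15 = -294*15 = -4410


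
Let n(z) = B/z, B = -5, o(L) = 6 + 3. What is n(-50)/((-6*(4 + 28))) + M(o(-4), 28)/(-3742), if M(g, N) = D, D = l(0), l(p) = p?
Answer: -1/1920 ≈ -0.00052083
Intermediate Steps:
o(L) = 9
D = 0
M(g, N) = 0
n(z) = -5/z
n(-50)/((-6*(4 + 28))) + M(o(-4), 28)/(-3742) = (-5/(-50))/((-6*(4 + 28))) + 0/(-3742) = (-5*(-1/50))/((-6*32)) + 0*(-1/3742) = (⅒)/(-192) + 0 = (⅒)*(-1/192) + 0 = -1/1920 + 0 = -1/1920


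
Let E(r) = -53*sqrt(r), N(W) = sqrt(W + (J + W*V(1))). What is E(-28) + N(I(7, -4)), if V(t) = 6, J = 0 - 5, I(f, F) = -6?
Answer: I*(sqrt(47) - 106*sqrt(7)) ≈ -273.59*I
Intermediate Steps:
J = -5
N(W) = sqrt(-5 + 7*W) (N(W) = sqrt(W + (-5 + W*6)) = sqrt(W + (-5 + 6*W)) = sqrt(-5 + 7*W))
E(-28) + N(I(7, -4)) = -106*I*sqrt(7) + sqrt(-5 + 7*(-6)) = -106*I*sqrt(7) + sqrt(-5 - 42) = -106*I*sqrt(7) + sqrt(-47) = -106*I*sqrt(7) + I*sqrt(47) = I*sqrt(47) - 106*I*sqrt(7)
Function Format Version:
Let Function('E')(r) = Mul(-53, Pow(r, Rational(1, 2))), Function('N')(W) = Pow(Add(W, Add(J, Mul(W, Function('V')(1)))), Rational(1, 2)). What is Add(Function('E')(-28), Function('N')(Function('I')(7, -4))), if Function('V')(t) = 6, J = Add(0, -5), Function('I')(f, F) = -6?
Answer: Mul(I, Add(Pow(47, Rational(1, 2)), Mul(-106, Pow(7, Rational(1, 2))))) ≈ Mul(-273.59, I)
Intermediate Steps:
J = -5
Function('N')(W) = Pow(Add(-5, Mul(7, W)), Rational(1, 2)) (Function('N')(W) = Pow(Add(W, Add(-5, Mul(W, 6))), Rational(1, 2)) = Pow(Add(W, Add(-5, Mul(6, W))), Rational(1, 2)) = Pow(Add(-5, Mul(7, W)), Rational(1, 2)))
Add(Function('E')(-28), Function('N')(Function('I')(7, -4))) = Add(Mul(-53, Pow(-28, Rational(1, 2))), Pow(Add(-5, Mul(7, -6)), Rational(1, 2))) = Add(Mul(-53, Mul(2, I, Pow(7, Rational(1, 2)))), Pow(Add(-5, -42), Rational(1, 2))) = Add(Mul(-106, I, Pow(7, Rational(1, 2))), Pow(-47, Rational(1, 2))) = Add(Mul(-106, I, Pow(7, Rational(1, 2))), Mul(I, Pow(47, Rational(1, 2)))) = Add(Mul(I, Pow(47, Rational(1, 2))), Mul(-106, I, Pow(7, Rational(1, 2))))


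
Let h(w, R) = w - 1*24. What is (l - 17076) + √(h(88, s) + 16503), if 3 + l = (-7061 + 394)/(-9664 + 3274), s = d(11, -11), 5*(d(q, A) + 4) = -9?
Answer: -109128143/6390 + √16567 ≈ -16949.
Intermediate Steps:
d(q, A) = -29/5 (d(q, A) = -4 + (⅕)*(-9) = -4 - 9/5 = -29/5)
s = -29/5 ≈ -5.8000
h(w, R) = -24 + w (h(w, R) = w - 24 = -24 + w)
l = -12503/6390 (l = -3 + (-7061 + 394)/(-9664 + 3274) = -3 - 6667/(-6390) = -3 - 6667*(-1/6390) = -3 + 6667/6390 = -12503/6390 ≈ -1.9567)
(l - 17076) + √(h(88, s) + 16503) = (-12503/6390 - 17076) + √((-24 + 88) + 16503) = -109128143/6390 + √(64 + 16503) = -109128143/6390 + √16567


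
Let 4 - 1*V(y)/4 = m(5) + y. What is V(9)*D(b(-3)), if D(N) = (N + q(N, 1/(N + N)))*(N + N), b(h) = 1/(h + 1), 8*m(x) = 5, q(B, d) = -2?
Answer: -225/4 ≈ -56.250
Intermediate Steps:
m(x) = 5/8 (m(x) = (⅛)*5 = 5/8)
b(h) = 1/(1 + h)
V(y) = 27/2 - 4*y (V(y) = 16 - 4*(5/8 + y) = 16 + (-5/2 - 4*y) = 27/2 - 4*y)
D(N) = 2*N*(-2 + N) (D(N) = (N - 2)*(N + N) = (-2 + N)*(2*N) = 2*N*(-2 + N))
V(9)*D(b(-3)) = (27/2 - 4*9)*(2*(-2 + 1/(1 - 3))/(1 - 3)) = (27/2 - 36)*(2*(-2 + 1/(-2))/(-2)) = -45*(-1)*(-2 - ½)/2 = -45*(-1)*(-5)/(2*2) = -45/2*5/2 = -225/4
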